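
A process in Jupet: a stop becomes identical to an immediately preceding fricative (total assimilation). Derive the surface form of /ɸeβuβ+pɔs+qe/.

/p/ is the segment targeted by the rule; it sits immediately after /β/, so it assimilates completely and surfaces as [β].
At the second juncture, /q/ likewise becomes [s] adjacent to /s/.

[ɸeβuββɔsse]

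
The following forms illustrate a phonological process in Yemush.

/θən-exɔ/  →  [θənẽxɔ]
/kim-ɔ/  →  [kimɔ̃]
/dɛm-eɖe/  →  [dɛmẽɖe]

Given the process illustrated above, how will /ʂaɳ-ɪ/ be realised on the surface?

[ʂaɳɪ̃]

The data show progressive nasality assimilation (vowel nasalisation): /e/ → [ẽ] after /n/; /ɔ/ → [ɔ̃] after /m/; /e/ → [ẽ] after /m/ — a vowel is nasalised by an immediately preceding nasal consonant.
The vowel /ɪ/ is adjacent to the preceding nasal /ɳ/, so it acquires [+nasal] and surfaces as [ɪ̃].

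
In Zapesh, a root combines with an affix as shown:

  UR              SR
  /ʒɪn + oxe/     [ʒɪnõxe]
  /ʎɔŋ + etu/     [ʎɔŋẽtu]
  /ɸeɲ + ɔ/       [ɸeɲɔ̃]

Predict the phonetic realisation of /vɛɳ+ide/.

The data show progressive nasality assimilation (vowel nasalisation): /o/ → [õ] after /n/; /e/ → [ẽ] after /ŋ/; /ɔ/ → [ɔ̃] after /ɲ/ — a vowel is nasalised by an immediately preceding nasal consonant.
/i/ sits next to the nasal /ɳ/ and is therefore nasalised to [ĩ].

[vɛɳĩde]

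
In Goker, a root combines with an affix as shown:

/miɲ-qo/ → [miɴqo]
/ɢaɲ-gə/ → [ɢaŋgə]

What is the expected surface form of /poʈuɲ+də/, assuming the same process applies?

[poʈundə]

The data show regressive place assimilation: /ɲ/ → [ɴ] before /q/; /ɲ/ → [ŋ] before /g/. In each pair only place changes, matching the following consonant, while manner and voice stay constant.
The rule targets /ɲ/ (voiced palatal nasal), which sits before the trigger /d/ (alveolar).
A voiced alveolar nasal is [n], so the surface segment is [n].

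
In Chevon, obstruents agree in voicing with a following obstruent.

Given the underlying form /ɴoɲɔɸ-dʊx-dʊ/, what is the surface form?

The rule targets /ɸ/ (voiceless bilabial fricative), which sits before the trigger /d/ (voiced).
A voiced bilabial fricative is [β], so the surface segment is [β].
At the second juncture, /x/ likewise becomes [ɣ] adjacent to /d/.

[ɴoɲɔβdʊɣdʊ]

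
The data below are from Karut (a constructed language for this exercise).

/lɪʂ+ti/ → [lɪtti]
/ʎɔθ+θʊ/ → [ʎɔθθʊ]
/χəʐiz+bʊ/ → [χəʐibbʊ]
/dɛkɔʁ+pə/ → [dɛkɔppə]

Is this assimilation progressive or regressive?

The segment that alternates is /ʂ/, which surfaces as [t] when adjacent to /t/.
The output [t] is identical to the trigger /t/ — every feature (place, manner, voicing) has been copied — so this is total assimilation.
The other forms behave the same way: /z/ → [b] before /b/; /ʁ/ → [p] before /p/ — in each case the output is a copy of the following consonant.
In [ʎɔθθʊ] the two consonants at the boundary are already identical (/θ/ + /θ/), so the rule applies vacuously and nothing changes.
The trigger is the following segment, so the direction is regressive (anticipatory).

regressive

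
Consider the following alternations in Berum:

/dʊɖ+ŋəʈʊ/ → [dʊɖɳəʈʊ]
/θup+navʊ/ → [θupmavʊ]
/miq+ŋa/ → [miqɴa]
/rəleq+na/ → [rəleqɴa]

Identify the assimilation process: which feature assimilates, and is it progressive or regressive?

progressive place assimilation

Comparing underlying and surface forms, /ŋ/ → [ɳ] is the alternation; the neighbouring /ɖ/ is constant.
/ŋ/ is velar while /ɖ/ is retroflex; the output [ɳ] is retroflex, matching the trigger — so the feature that spreads is place.
Manner and voice are unchanged, so the assimilation is partial, not total.
The other alternating forms pattern the same way: /n/ → [m] after /p/ (alveolar → bilabial, matching bilabial); /ŋ/ → [ɴ] after /q/ (velar → uvular, matching uvular); /n/ → [ɴ] after /q/ (alveolar → uvular, matching uvular) — only place changes, and always toward the preceding segment.
Since the segment that changes follows the conditioning segment, the assimilation is progressive.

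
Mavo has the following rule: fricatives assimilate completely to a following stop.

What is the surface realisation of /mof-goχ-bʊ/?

[moggobbʊ]

/f/ is the segment targeted by the rule; it sits immediately before /g/, so it assimilates completely and surfaces as [g].
At the second juncture, /χ/ likewise becomes [b] adjacent to /b/.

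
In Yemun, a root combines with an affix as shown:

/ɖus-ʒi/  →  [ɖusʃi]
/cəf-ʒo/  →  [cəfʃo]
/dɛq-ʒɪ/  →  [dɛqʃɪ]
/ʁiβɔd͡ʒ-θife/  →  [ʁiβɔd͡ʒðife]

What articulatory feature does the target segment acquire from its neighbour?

voicing

Comparing underlying and surface forms, /ʒ/ → [ʃ] is the alternation; the neighbouring /s/ is constant.
/ʒ/ is voiced while /s/ is voiceless; the output [ʃ] is voiceless, matching the trigger — so the feature that spreads is voicing.
Checking the remaining alternations: /ʒ/ → [ʃ] after /f/ (voiced → voiceless, matching voiceless); /ʒ/ → [ʃ] after /q/ (voiced → voiceless, matching voiceless); /θ/ → [ð] after /d͡ʒ/ (voiceless → voiced, matching voiced) — only voicing changes, and always toward the preceding segment.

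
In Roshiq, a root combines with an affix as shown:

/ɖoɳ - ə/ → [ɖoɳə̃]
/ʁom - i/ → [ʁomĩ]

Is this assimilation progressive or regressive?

progressive

The vowel /ə/ surfaces as nasalised [ə̃] next to the preceding nasal /ɳ/ — it has acquired the [+nasal] feature of its neighbour.
Likewise in the remaining data: /i/ → [ĩ] after /m/ — each time a vowel is nasalised next to a preceding nasal.
Because the conditioning nasal is to the left of the vowel that changes, the process is progressive (perseverative).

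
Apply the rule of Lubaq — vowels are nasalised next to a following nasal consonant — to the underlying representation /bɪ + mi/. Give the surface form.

/ɪ/ sits next to the nasal /m/ and is therefore nasalised to [ɪ̃].

[bɪ̃mi]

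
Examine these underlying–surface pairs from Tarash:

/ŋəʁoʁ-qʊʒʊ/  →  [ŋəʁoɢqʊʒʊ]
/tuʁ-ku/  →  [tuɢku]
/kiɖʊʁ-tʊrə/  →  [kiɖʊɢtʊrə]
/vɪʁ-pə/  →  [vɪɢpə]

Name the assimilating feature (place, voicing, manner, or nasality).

Underlying /ʁ/ is realised as [ɢ] next to /q/; /q/ itself does not change.
/ʁ/ is a fricative while /q/ is a stop; the output [ɢ] is a stop, matching the trigger — so the feature that spreads is manner.
Checking the remaining alternations: /ʁ/ → [ɢ] before /k/ (fricative → stop, matching a stop); /ʁ/ → [ɢ] before /t/ (fricative → stop, matching a stop); /ʁ/ → [ɢ] before /p/ (fricative → stop, matching a stop) — only manner changes, and always toward the following segment.

manner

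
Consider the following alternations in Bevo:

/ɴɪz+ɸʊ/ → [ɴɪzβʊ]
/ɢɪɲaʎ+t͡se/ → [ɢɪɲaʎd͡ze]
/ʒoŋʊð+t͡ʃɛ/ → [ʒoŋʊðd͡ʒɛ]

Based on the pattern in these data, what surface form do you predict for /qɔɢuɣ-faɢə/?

The data show progressive voicing assimilation: /ɸ/ → [β] after /z/; /t͡s/ → [d͡z] after /ʎ/; /t͡ʃ/ → [d͡ʒ] after /ð/. In each pair only voicing changes, matching the preceding consonant, while place and manner stay constant.
The rule targets /f/ (voiceless labiodental fricative), which sits after the trigger /ɣ/ (voiced).
A voiced labiodental fricative is [v], so the surface segment is [v].

[qɔɢuɣvaɢə]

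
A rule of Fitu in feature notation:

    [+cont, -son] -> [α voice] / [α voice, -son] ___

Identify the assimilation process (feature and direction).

The rule copies [voice] from the environment onto the target, so the assimilating feature is voicing.
Since the environment is written before the underscore, the trigger precedes the target; the direction is progressive.

progressive voicing assimilation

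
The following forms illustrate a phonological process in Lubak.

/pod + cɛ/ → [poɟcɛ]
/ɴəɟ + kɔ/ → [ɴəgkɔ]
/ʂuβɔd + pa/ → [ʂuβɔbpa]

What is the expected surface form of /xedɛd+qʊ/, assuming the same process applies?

The data show regressive place assimilation: /d/ → [ɟ] before /c/; /ɟ/ → [g] before /k/; /d/ → [b] before /p/. In each pair only place changes, matching the following consonant, while manner and voice stay constant.
/d/ is a voiced alveolar stop. The following trigger /q/ is uvular, so /d/ must become uvular as well.
A voiced uvular stop is [ɢ], so the surface segment is [ɢ].

[xedɛɢqʊ]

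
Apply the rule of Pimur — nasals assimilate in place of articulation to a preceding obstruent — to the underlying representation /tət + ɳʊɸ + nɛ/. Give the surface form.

The rule targets /ɳ/ (voiced retroflex nasal), which sits after the trigger /t/ (alveolar).
Changing only its place to alveolar gives [n] — the voiced alveolar nasal.
At the second juncture, /n/ likewise becomes [m] adjacent to /ɸ/.

[tətnʊɸmɛ]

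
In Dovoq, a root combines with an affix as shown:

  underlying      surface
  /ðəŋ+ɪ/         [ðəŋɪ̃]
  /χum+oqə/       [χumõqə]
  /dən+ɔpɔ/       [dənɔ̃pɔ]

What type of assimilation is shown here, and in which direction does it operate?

The vowel /ɪ/ surfaces as nasalised [ɪ̃] next to the preceding nasal /ŋ/ — it has acquired the [+nasal] feature of its neighbour.
Likewise in the remaining data: /o/ → [õ] after /m/; /ɔ/ → [ɔ̃] after /n/ — each time a vowel is nasalised next to a preceding nasal.
Because the conditioning nasal is to the left of the vowel that changes, the process is progressive (perseverative).

progressive nasality assimilation (vowel nasalisation)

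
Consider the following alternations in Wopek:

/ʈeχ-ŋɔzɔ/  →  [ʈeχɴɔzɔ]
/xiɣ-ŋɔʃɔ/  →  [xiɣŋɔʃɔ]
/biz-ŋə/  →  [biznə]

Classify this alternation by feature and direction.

progressive place assimilation

Comparing underlying and surface forms, /ŋ/ → [ɴ] is the alternation; the neighbouring /χ/ is constant.
/ŋ/ is velar while /χ/ is uvular; the output [ɴ] is uvular, matching the trigger — so the feature that spreads is place.
Manner and voice are unchanged, so the assimilation is partial, not total.
Checking the remaining alternation: /ŋ/ → [n] after /z/ (velar → alveolar, matching alveolar) — only place changes, and always toward the preceding segment.
No alternation appears in [xiɣŋɔʃɔ]: there the adjacent consonants already agree in place (/ŋ/ and /ɣ/ are both velar), so this form is consistent with the same rule.
Since the segment that changes follows the conditioning segment, the assimilation is progressive.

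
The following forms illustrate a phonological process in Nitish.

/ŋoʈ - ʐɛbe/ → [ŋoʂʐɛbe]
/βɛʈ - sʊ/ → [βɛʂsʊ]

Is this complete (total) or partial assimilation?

partial assimilation

The segment that alternates is /ʈ/, which surfaces as [ʂ] when adjacent to /ʐ/.
/ʈ/ is a stop while /ʐ/ is a fricative; the output [ʂ] is a fricative, matching the trigger — so the feature that spreads is manner.
Place and voice are unchanged, so the assimilation is partial, not total.
The other alternating form patterns the same way: /ʈ/ → [ʂ] before /s/ (stop → fricative, matching a fricative) — only manner changes, and always toward the following segment.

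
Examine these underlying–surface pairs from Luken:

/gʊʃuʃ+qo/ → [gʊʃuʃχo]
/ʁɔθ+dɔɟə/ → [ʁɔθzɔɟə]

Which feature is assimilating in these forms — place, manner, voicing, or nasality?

The segment that alternates is /q/, which surfaces as [χ] when adjacent to /ʃ/.
The change stop → fricative matches the manner of the preceding /ʃ/, identifying this as manner assimilation.
The same holds elsewhere in the data: /d/ → [z] after /θ/ (stop → fricative, matching a fricative) — only manner changes, and always toward the preceding segment.

manner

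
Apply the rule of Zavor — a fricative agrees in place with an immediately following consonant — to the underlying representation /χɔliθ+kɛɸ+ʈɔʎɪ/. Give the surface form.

[χɔlixkɛʂʈɔʎɪ]

/θ/ is a voiceless dental fricative. The following trigger /k/ is velar, so /θ/ must become velar as well.
The voiceless velar fricative is [x], so /θ/ → [x].
At the second juncture, /ɸ/ likewise becomes [ʂ] adjacent to /ʈ/.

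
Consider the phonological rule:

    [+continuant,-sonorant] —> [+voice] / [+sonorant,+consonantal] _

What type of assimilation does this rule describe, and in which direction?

The structural change is [+voice], and the conditioning segment [+sonorant,+consonantal] (a sonorant consonant) is itself voiced, so the target comes to share the voicing of its neighbour — voicing assimilation.
The conditioning segment sits to the left of the focus bar, meaning the trigger precedes the segment that changes — progressive assimilation.

progressive voicing assimilation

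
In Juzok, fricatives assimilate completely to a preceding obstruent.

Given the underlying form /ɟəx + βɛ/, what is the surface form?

/β/ is the segment targeted by the rule; it sits immediately after /x/, so it assimilates completely and surfaces as [x].

[ɟəxxɛ]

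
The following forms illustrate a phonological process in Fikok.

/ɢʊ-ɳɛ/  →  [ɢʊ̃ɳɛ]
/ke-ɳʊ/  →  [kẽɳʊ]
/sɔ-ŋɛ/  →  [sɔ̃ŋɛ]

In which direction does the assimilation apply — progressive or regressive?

regressive

The vowel /ʊ/ surfaces as nasalised [ʊ̃] next to the following nasal /ɳ/ — it has acquired the [+nasal] feature of its neighbour.
The other forms show the same pattern: /e/ → [ẽ] before /ɳ/; /ɔ/ → [ɔ̃] before /ŋ/ — each time a vowel is nasalised next to a following nasal.
Because the conditioning nasal is to the right of the vowel that changes, the process is regressive (anticipatory).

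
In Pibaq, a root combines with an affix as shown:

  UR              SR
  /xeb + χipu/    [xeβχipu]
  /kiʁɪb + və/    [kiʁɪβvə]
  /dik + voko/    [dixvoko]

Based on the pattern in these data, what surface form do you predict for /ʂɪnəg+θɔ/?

[ʂɪnəɣθɔ]

The data show regressive manner assimilation: /b/ → [β] before /χ/; /b/ → [β] before /v/; /k/ → [x] before /v/. In each pair only manner changes, matching the following consonant, while place and voice stay constant.
/g/ is a voiced velar stop. The following trigger /θ/ is a fricative, so /g/ must become a fricative as well.
A voiced velar fricative is [ɣ], so the surface segment is [ɣ].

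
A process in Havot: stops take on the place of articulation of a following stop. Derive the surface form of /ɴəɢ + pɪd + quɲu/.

/ɢ/ is a voiced uvular stop. The following trigger /p/ is bilabial, so /ɢ/ must become bilabial as well.
The voiced bilabial stop is [b], so /ɢ/ → [b].
At the second juncture, /d/ likewise becomes [ɢ] adjacent to /q/.

[ɴəbpɪɢquɲu]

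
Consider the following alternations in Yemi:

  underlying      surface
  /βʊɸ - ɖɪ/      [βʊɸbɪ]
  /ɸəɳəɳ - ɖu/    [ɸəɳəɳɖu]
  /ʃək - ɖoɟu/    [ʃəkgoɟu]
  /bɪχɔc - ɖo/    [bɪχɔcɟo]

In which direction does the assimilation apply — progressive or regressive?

The segment that alternates is /ɖ/, which surfaces as [b] when adjacent to /ɸ/.
The change retroflex → bilabial matches the place of the preceding /ɸ/, identifying this as place assimilation.
The same holds elsewhere in the data: /ɖ/ → [g] after /k/ (retroflex → velar, matching velar); /ɖ/ → [ɟ] after /c/ (retroflex → palatal, matching palatal) — only place changes, and always toward the preceding segment.
No alternation appears in [ɸəɳəɳɖu]: there the adjacent consonants already agree in place (/ɖ/ and /ɳ/ are both retroflex), so this form is consistent with the same rule.
Since the segment that changes follows the conditioning segment, the assimilation is progressive.

progressive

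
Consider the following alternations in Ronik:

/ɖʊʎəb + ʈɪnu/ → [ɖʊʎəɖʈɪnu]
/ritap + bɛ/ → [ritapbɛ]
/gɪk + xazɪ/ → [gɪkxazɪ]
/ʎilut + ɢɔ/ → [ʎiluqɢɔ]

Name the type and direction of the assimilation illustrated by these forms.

The segment that alternates is /b/, which surfaces as [ɖ] when adjacent to /ʈ/.
The change bilabial → retroflex matches the place of the following /ʈ/, identifying this as place assimilation.
Manner and voice are unchanged, so the assimilation is partial, not total.
The other alternating form patterns the same way: /t/ → [q] before /ɢ/ (alveolar → uvular, matching uvular) — only place changes, and always toward the following segment.
No alternation appears in [ritapbɛ], [gɪkxazɪ]: there the adjacent consonants already agree in place (/p/ and /b/ are both bilabial; /k/ and /x/ are both velar), so these forms are consistent with the same rule.
Since the segment that changes precedes the conditioning segment, the assimilation is regressive.

regressive place assimilation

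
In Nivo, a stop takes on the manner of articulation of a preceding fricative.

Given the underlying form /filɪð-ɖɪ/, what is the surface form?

[filɪðʐɪ]

The rule targets /ɖ/ (voiced retroflex stop), which sits after the trigger /ð/ (fricative).
A voiced retroflex fricative is [ʐ], so the surface segment is [ʐ].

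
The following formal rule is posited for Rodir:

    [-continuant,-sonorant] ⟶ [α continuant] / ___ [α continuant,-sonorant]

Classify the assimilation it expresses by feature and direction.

regressive manner assimilation

The shared variable α links the value of [continuant] on the target to that of the neighbouring obstruent. [continuant] distinguishes stops from fricatives — a manner-of-articulation feature — so this is manner assimilation.
Since the environment is written after the underscore, the trigger follows the target; the direction is regressive.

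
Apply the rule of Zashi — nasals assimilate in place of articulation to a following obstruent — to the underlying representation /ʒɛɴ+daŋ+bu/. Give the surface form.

/ɴ/ is a voiced uvular nasal. The following trigger /d/ is alveolar, so /ɴ/ must become alveolar as well.
Changing only its place to alveolar gives [n] — the voiced alveolar nasal.
At the second juncture, /ŋ/ likewise becomes [m] adjacent to /b/.

[ʒɛndambu]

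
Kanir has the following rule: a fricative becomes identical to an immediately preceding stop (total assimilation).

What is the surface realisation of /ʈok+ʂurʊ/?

[ʈokkurʊ]

/ʂ/ is the segment targeted by the rule; it sits immediately after /k/, so it assimilates completely and surfaces as [k].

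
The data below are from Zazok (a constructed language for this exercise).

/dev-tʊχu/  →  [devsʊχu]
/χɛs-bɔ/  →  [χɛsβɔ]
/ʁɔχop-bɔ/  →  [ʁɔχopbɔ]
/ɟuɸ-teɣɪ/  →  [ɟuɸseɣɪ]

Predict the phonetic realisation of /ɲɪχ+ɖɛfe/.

[ɲɪχʐɛfe]

The data show progressive manner assimilation: /t/ → [s] after /v/; /b/ → [β] after /s/; /t/ → [s] after /ɸ/. In each pair only manner changes, matching the preceding consonant, while place and voice stay constant.
No alternation appears in [ʁɔχopbɔ]: there the adjacent consonants already agree in manner (/b/ and /p/ are both stops), so this form is consistent with the same rule.
/ɖ/ is a voiced retroflex stop. The preceding trigger /χ/ is a fricative, so /ɖ/ must become a fricative as well.
Changing only its manner to fricative gives [ʐ] — the voiced retroflex fricative.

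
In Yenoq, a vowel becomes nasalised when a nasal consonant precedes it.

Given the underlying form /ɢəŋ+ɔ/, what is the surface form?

The vowel /ɔ/ is adjacent to the preceding nasal /ŋ/, so it acquires [+nasal] and surfaces as [ɔ̃].

[ɢəŋɔ̃]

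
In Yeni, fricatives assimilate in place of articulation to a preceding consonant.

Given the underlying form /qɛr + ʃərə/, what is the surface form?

/ʃ/ is a voiceless postalveolar fricative. The preceding trigger /r/ is alveolar, so /ʃ/ must become alveolar as well.
Changing only its place to alveolar gives [s] — the voiceless alveolar fricative.

[qɛrsərə]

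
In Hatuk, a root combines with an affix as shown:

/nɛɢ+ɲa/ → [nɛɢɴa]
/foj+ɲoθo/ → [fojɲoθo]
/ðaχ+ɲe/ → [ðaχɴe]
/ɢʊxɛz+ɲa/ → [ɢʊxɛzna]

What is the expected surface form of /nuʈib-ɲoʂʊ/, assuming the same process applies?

The data show progressive place assimilation: /ɲ/ → [ɴ] after /ɢ/; /ɲ/ → [ɴ] after /χ/; /ɲ/ → [n] after /z/. In each pair only place changes, matching the preceding consonant, while manner and voice stay constant.
Nothing changes in [fojɲoθo]: there the adjacent consonants already agree in place (/ɲ/ and /j/ are both palatal), so this form is consistent with the same rule.
The rule targets /ɲ/ (voiced palatal nasal), which sits after the trigger /b/ (bilabial).
A voiced bilabial nasal is [m], so the surface segment is [m].

[nuʈibmoʂʊ]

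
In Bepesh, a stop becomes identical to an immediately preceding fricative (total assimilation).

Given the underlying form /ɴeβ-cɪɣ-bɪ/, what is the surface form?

/c/ is the segment targeted by the rule; it sits immediately after /β/, so it assimilates completely and surfaces as [β].
The same rule applies at the second boundary: /b/ → [ɣ] next to /ɣ/.

[ɴeββɪɣɣɪ]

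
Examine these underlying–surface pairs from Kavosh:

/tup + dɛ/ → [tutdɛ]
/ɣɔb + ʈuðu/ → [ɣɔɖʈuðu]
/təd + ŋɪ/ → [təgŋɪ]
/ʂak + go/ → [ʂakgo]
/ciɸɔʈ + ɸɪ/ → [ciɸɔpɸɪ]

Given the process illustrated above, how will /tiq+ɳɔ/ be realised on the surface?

The data show regressive place assimilation: /p/ → [t] before /d/; /b/ → [ɖ] before /ʈ/; /d/ → [g] before /ŋ/; /ʈ/ → [p] before /ɸ/. In each pair only place changes, matching the following consonant, while manner and voice stay constant.
No alternation appears in [ʂakgo]: there the adjacent consonants already agree in place (/k/ and /g/ are both velar), so this form is consistent with the same rule.
The rule targets /q/ (voiceless uvular stop), which sits before the trigger /ɳ/ (retroflex).
Changing only its place to retroflex gives [ʈ] — the voiceless retroflex stop.

[tiʈɳɔ]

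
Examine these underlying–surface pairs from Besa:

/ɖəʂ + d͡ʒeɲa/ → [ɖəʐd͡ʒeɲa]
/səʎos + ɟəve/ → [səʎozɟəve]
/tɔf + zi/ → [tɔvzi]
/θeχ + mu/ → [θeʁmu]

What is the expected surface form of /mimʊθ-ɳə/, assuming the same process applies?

The data show regressive voicing assimilation: /ʂ/ → [ʐ] before /d͡ʒ/; /s/ → [z] before /ɟ/; /f/ → [v] before /z/; /χ/ → [ʁ] before /m/. In each pair only voicing changes, matching the following consonant, while place and manner stay constant.
/θ/ is a voiceless dental fricative. The following trigger /ɳ/ is voiced, so /θ/ must become voiced as well.
The voiced dental fricative is [ð], so /θ/ → [ð].

[mimʊðɳə]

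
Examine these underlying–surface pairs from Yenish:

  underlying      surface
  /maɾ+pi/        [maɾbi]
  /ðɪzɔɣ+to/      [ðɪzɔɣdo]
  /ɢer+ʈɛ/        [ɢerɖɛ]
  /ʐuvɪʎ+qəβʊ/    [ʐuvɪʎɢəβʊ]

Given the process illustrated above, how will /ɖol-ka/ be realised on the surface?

[ɖolga]

The data show progressive voicing assimilation: /p/ → [b] after /ɾ/; /t/ → [d] after /ɣ/; /ʈ/ → [ɖ] after /r/; /q/ → [ɢ] after /ʎ/. In each pair only voicing changes, matching the preceding consonant, while place and manner stay constant.
The rule targets /k/ (voiceless velar stop), which sits after the trigger /l/ (voiced).
The voiced velar stop is [g], so /k/ → [g].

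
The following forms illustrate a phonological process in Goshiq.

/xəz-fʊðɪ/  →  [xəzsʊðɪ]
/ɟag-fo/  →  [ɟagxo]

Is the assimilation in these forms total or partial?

partial assimilation

Underlying /f/ is realised as [s] next to /z/; /z/ itself does not change.
The change labiodental → alveolar matches the place of the preceding /z/, identifying this as place assimilation.
Manner and voice are unchanged, so the assimilation is partial, not total.
The same holds elsewhere in the data: /f/ → [x] after /g/ (labiodental → velar, matching velar) — only place changes, and always toward the preceding segment.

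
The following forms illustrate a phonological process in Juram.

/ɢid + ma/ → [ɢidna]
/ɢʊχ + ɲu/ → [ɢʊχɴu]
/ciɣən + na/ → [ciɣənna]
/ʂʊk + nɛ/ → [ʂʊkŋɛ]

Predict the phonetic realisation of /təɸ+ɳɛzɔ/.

The data show progressive place assimilation: /m/ → [n] after /d/; /ɲ/ → [ɴ] after /χ/; /n/ → [ŋ] after /k/. In each pair only place changes, matching the preceding consonant, while manner and voice stay constant.
Nothing changes in [ciɣənna]: there the adjacent consonants already agree in place (/n/ and /n/ are both alveolar), so this form is consistent with the same rule.
/ɳ/ is a voiced retroflex nasal. The preceding trigger /ɸ/ is bilabial, so /ɳ/ must become bilabial as well.
A voiced bilabial nasal is [m], so the surface segment is [m].

[təɸmɛzɔ]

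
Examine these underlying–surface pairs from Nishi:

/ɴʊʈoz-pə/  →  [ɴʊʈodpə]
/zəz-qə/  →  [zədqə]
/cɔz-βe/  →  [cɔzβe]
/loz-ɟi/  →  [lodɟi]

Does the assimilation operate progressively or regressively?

Underlying /z/ is realised as [d] next to /p/; /p/ itself does not change.
The change fricative → stop matches the manner of the following /p/, identifying this as manner assimilation.
The other alternating forms pattern the same way: /z/ → [d] before /q/ (fricative → stop, matching a stop); /z/ → [d] before /ɟ/ (fricative → stop, matching a stop) — only manner changes, and always toward the following segment.
Nothing changes in [cɔzβe]: there the adjacent consonants already agree in manner (/z/ and /β/ are both fricatives), so this form is consistent with the same rule.
The trigger is the following segment, so the direction is regressive (anticipatory).

regressive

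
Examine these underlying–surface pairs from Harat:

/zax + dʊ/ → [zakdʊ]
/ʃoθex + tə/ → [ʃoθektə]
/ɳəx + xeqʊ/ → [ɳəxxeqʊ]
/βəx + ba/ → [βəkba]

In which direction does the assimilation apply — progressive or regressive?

Comparing underlying and surface forms, /x/ → [k] is the alternation; the neighbouring /d/ is constant.
The change fricative → stop matches the manner of the following /d/, identifying this as manner assimilation.
The other alternating forms pattern the same way: /x/ → [k] before /t/ (fricative → stop, matching a stop); /x/ → [k] before /b/ (fricative → stop, matching a stop) — only manner changes, and always toward the following segment.
No alternation appears in [ɳəxxeqʊ]: there the adjacent consonants already agree in manner (/x/ and /x/ are both fricatives), so this form is consistent with the same rule.
The trigger is the following segment, so the direction is regressive (anticipatory).

regressive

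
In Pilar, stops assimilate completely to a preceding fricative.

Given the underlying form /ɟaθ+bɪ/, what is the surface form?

/b/ is the segment targeted by the rule; it sits immediately after /θ/, so it assimilates completely and surfaces as [θ].

[ɟaθθɪ]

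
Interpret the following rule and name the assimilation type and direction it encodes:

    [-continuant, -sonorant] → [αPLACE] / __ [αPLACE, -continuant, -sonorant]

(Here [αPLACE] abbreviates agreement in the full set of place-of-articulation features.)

regressive place assimilation

The rule copies the place features (abbreviated [PLACE]) from the environment onto the target, so the assimilating feature is place.
The conditioning segment sits to the right of the focus bar, meaning the trigger follows the segment that changes — regressive assimilation.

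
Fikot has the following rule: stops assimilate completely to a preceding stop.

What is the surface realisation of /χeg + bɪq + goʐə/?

[χeggɪqqoʐə]

/b/ is the segment targeted by the rule; it sits immediately after /g/, so it assimilates completely and surfaces as [g].
The same rule applies at the second boundary: /g/ → [q] next to /q/.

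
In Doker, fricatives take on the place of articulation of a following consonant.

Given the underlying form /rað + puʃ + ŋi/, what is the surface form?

/ð/ is a voiced dental fricative. The following trigger /p/ is bilabial, so /ð/ must become bilabial as well.
Changing only its place to bilabial gives [β] — the voiced bilabial fricative.
The same rule applies at the second boundary: /ʃ/ → [x] next to /ŋ/.

[raβpuxŋi]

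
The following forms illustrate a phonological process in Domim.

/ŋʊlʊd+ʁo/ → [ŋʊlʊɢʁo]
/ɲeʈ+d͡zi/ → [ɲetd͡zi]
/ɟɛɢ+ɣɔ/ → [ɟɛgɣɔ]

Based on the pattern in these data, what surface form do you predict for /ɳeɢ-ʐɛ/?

[ɳeɖʐɛ]

The data show regressive place assimilation: /d/ → [ɢ] before /ʁ/; /ʈ/ → [t] before /d͡z/; /ɢ/ → [g] before /ɣ/. In each pair only place changes, matching the following consonant, while manner and voice stay constant.
The rule targets /ɢ/ (voiced uvular stop), which sits before the trigger /ʐ/ (retroflex).
A voiced retroflex stop is [ɖ], so the surface segment is [ɖ].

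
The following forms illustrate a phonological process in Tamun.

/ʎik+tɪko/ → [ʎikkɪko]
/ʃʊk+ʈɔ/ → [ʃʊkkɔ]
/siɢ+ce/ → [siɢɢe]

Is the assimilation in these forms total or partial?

total assimilation

The segment that alternates is /c/, which surfaces as [ɢ] when adjacent to /ɢ/.
The output [ɢ] is identical to the trigger /ɢ/ — every feature (place, manner, voicing) has been copied — so this is total assimilation.
The remaining alternations confirm this: /t/ → [k] after /k/; /ʈ/ → [k] after /k/ — in each case the output is a copy of the preceding consonant.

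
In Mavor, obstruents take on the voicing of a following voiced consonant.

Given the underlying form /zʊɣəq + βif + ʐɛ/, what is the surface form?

[zʊɣəɢβivʐɛ]

The rule targets /q/ (voiceless uvular stop), which sits before the trigger /β/ (voiced).
Changing only its voicing to voiced gives [ɢ] — the voiced uvular stop.
At the second juncture, /f/ likewise becomes [v] adjacent to /ʐ/.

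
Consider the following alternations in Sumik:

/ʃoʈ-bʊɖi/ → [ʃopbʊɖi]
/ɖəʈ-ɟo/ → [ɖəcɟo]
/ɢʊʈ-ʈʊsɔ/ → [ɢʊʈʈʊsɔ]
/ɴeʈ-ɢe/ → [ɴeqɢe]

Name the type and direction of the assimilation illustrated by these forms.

The segment that alternates is /ʈ/, which surfaces as [p] when adjacent to /b/.
/ʈ/ is retroflex while /b/ is bilabial; the output [p] is bilabial, matching the trigger — so the feature that spreads is place.
Manner and voice are unchanged, so the assimilation is partial, not total.
The same holds elsewhere in the data: /ʈ/ → [c] before /ɟ/ (retroflex → palatal, matching palatal); /ʈ/ → [q] before /ɢ/ (retroflex → uvular, matching uvular) — only place changes, and always toward the following segment.
Nothing changes in [ɢʊʈʈʊsɔ]: there the adjacent consonants already agree in place (/ʈ/ and /ʈ/ are both retroflex), so this form is consistent with the same rule.
The trigger is the following segment, so the direction is regressive (anticipatory).

regressive place assimilation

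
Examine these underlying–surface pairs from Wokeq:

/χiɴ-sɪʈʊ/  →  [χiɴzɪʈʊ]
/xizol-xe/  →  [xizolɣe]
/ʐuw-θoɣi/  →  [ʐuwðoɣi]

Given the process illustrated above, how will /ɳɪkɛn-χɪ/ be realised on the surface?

[ɳɪkɛnʁɪ]

The data show progressive voicing assimilation: /s/ → [z] after /ɴ/; /x/ → [ɣ] after /l/; /θ/ → [ð] after /w/. In each pair only voicing changes, matching the preceding consonant, while place and manner stay constant.
The rule targets /χ/ (voiceless uvular fricative), which sits after the trigger /n/ (voiced).
A voiced uvular fricative is [ʁ], so the surface segment is [ʁ].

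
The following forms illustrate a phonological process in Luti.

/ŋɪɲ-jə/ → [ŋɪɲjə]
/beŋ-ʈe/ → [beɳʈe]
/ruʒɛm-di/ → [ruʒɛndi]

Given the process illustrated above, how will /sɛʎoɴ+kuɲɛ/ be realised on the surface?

The data show regressive place assimilation: /ŋ/ → [ɳ] before /ʈ/; /m/ → [n] before /d/. In each pair only place changes, matching the following consonant, while manner and voice stay constant.
Nothing changes in [ŋɪɲjə]: there the adjacent consonants already agree in place (/ɲ/ and /j/ are both palatal), so this form is consistent with the same rule.
/ɴ/ is a voiced uvular nasal. The following trigger /k/ is velar, so /ɴ/ must become velar as well.
A voiced velar nasal is [ŋ], so the surface segment is [ŋ].

[sɛʎoŋkuɲɛ]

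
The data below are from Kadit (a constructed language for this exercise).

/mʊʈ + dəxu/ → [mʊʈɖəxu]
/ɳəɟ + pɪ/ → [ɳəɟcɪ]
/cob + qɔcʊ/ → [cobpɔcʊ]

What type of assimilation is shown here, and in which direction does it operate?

progressive place assimilation

The segment that alternates is /d/, which surfaces as [ɖ] when adjacent to /ʈ/.
/d/ is alveolar while /ʈ/ is retroflex; the output [ɖ] is retroflex, matching the trigger — so the feature that spreads is place.
Manner and voice are unchanged, so the assimilation is partial, not total.
The same holds elsewhere in the data: /p/ → [c] after /ɟ/ (bilabial → palatal, matching palatal); /q/ → [p] after /b/ (uvular → bilabial, matching bilabial) — only place changes, and always toward the preceding segment.
The trigger is the preceding segment, so the direction is progressive (perseverative).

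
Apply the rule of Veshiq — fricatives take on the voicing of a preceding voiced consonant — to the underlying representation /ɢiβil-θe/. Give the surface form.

[ɢiβilðe]

/θ/ is a voiceless dental fricative. The preceding trigger /l/ is voiced, so /θ/ must become voiced as well.
A voiced dental fricative is [ð], so the surface segment is [ð].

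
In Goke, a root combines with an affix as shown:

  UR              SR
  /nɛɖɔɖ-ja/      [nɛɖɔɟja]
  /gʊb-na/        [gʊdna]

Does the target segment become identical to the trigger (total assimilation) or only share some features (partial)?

partial assimilation

Underlying /ɖ/ is realised as [ɟ] next to /j/; /j/ itself does not change.
/ɖ/ is retroflex while /j/ is palatal; the output [ɟ] is palatal, matching the trigger — so the feature that spreads is place.
Manner and voice are unchanged, so the assimilation is partial, not total.
The same holds elsewhere in the data: /b/ → [d] before /n/ (bilabial → alveolar, matching alveolar) — only place changes, and always toward the following segment.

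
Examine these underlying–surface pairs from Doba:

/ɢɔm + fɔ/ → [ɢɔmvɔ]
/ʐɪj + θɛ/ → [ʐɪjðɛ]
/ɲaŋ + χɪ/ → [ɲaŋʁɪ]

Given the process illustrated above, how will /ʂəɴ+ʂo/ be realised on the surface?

The data show progressive voicing assimilation: /f/ → [v] after /m/; /θ/ → [ð] after /j/; /χ/ → [ʁ] after /ŋ/. In each pair only voicing changes, matching the preceding consonant, while place and manner stay constant.
/ʂ/ is a voiceless retroflex fricative. The preceding trigger /ɴ/ is voiced, so /ʂ/ must become voiced as well.
A voiced retroflex fricative is [ʐ], so the surface segment is [ʐ].

[ʂəɴʐo]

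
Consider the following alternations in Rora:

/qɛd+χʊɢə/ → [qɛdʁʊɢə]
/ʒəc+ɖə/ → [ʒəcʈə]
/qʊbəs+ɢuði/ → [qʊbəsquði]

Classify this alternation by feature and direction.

progressive voicing assimilation

The segment that alternates is /χ/, which surfaces as [ʁ] when adjacent to /d/.
/χ/ is voiceless while /d/ is voiced; the output [ʁ] is voiced, matching the trigger — so the feature that spreads is voicing.
Place and manner are unchanged, so the assimilation is partial, not total.
The same holds elsewhere in the data: /ɖ/ → [ʈ] after /c/ (voiced → voiceless, matching voiceless); /ɢ/ → [q] after /s/ (voiced → voiceless, matching voiceless) — only voicing changes, and always toward the preceding segment.
The trigger is the preceding segment, so the direction is progressive (perseverative).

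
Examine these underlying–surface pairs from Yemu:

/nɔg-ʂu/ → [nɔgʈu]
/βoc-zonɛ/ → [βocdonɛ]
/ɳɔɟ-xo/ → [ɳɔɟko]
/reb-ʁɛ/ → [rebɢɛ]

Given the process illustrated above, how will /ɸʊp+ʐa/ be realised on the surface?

[ɸʊpɖa]

The data show progressive manner assimilation: /ʂ/ → [ʈ] after /g/; /z/ → [d] after /c/; /x/ → [k] after /ɟ/; /ʁ/ → [ɢ] after /b/. In each pair only manner changes, matching the preceding consonant, while place and voice stay constant.
/ʐ/ is a voiced retroflex fricative. The preceding trigger /p/ is a stop, so /ʐ/ must become a stop as well.
A voiced retroflex stop is [ɖ], so the surface segment is [ɖ].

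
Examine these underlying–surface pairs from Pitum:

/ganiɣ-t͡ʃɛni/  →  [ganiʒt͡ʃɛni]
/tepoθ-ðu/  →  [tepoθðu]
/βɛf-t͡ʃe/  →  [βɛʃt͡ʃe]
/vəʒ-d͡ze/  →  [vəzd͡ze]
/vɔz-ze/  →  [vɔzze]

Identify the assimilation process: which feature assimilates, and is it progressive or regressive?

Comparing underlying and surface forms, /ɣ/ → [ʒ] is the alternation; the neighbouring /t͡ʃ/ is constant.
/ɣ/ is velar while /t͡ʃ/ is postalveolar; the output [ʒ] is postalveolar, matching the trigger — so the feature that spreads is place.
Manner and voice are unchanged, so the assimilation is partial, not total.
The other alternating forms pattern the same way: /f/ → [ʃ] before /t͡ʃ/ (labiodental → postalveolar, matching postalveolar); /ʒ/ → [z] before /d͡z/ (postalveolar → alveolar, matching alveolar) — only place changes, and always toward the following segment.
No alternation appears in [tepoθðu], [vɔzze]: there the adjacent consonants already agree in place (/θ/ and /ð/ are both dental; /z/ and /z/ are both alveolar), so these forms are consistent with the same rule.
The trigger is the following segment, so the direction is regressive (anticipatory).

regressive place assimilation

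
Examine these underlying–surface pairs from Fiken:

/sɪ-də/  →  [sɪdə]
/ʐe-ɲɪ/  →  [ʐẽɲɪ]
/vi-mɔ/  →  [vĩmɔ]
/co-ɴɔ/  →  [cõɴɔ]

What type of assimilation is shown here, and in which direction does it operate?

regressive nasality assimilation (vowel nasalisation)

The vowel /e/ surfaces as nasalised [ẽ] next to the following nasal /ɲ/ — it has acquired the [+nasal] feature of its neighbour.
The other forms show the same pattern: /i/ → [ĩ] before /m/; /o/ → [õ] before /ɴ/ — each time a vowel is nasalised next to a following nasal.
No change occurs in [sɪdə] because the vowel at the boundary is adjacent to an oral consonant, not a nasal (/ɪ/ next to /d/).
Because the conditioning nasal is to the right of the vowel that changes, the process is regressive (anticipatory).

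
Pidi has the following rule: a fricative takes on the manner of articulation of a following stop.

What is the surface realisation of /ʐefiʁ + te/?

/ʁ/ is a voiced uvular fricative. The following trigger /t/ is a stop, so /ʁ/ must become a stop as well.
Changing only its manner to stop gives [ɢ] — the voiced uvular stop.

[ʐefiɢte]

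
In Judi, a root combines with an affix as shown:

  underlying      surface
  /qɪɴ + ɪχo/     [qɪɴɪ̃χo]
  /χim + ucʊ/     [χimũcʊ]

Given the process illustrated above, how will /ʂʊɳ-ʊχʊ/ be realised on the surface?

The data show progressive nasality assimilation (vowel nasalisation): /ɪ/ → [ɪ̃] after /ɴ/; /u/ → [ũ] after /m/ — a vowel is nasalised by an immediately preceding nasal consonant.
The vowel /ʊ/ is adjacent to the preceding nasal /ɳ/, so it acquires [+nasal] and surfaces as [ʊ̃].

[ʂʊɳʊ̃χʊ]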